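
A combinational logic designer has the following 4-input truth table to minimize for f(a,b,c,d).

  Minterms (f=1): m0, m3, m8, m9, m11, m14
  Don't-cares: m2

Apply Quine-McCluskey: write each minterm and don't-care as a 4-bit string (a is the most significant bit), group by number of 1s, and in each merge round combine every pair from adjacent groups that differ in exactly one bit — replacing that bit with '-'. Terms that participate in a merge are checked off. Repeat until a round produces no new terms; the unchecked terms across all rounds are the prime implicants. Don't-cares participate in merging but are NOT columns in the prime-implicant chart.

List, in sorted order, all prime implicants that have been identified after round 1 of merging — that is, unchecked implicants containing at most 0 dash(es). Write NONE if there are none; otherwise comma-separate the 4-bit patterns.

Round 0: 0000✓ 0010✓ 0011✓ 1000✓ 1001✓ 1011✓ 1110
Round 1: -000 -011 00-0 001- 10-1 100-
PIs = {-000, -011, 00-0, 001-, 10-1, 100-, 1110}

1110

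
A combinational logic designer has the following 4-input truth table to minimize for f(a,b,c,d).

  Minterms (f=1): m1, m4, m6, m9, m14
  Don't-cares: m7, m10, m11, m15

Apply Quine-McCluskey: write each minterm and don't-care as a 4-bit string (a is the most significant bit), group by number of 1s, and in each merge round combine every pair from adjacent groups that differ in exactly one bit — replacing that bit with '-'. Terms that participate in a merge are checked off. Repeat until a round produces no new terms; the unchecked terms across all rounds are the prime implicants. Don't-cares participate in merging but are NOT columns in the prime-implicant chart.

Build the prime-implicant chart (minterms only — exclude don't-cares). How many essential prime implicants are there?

2

Round 0: 0001✓ 0100✓ 0110✓ 0111✓ 1001✓ 1010✓ 1011✓ 1110✓ 1111✓
Round 1: -001 -110✓ -111✓ 01-0 011-✓ 1-10✓ 1-11✓ 10-1 101-✓ 111-✓
Round 2: -11- 1-1-
PIs = {-001, -11-, 01-0, 1-1-, 10-1}
Coverage chart:
  m1: -001 ←essential
  m4: 01-0 ←essential
  m6: -11-,01-0
  m9: -001,10-1
  m14: -11-,1-1-
Essential: -001, 01-0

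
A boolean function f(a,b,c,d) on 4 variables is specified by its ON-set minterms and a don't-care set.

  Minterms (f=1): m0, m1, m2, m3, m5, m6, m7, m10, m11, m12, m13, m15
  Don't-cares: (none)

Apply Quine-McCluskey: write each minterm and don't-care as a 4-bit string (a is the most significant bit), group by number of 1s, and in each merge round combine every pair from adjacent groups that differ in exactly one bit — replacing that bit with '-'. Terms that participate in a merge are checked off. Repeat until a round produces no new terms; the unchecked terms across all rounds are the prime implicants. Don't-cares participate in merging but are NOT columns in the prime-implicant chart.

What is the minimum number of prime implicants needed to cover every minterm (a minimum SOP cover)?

Round 0: 0000✓ 0001✓ 0010✓ 0011✓ 0101✓ 0110✓ 0111✓ 1010✓ 1011✓ 1100✓ 1101✓ 1111✓
Round 1: -010✓ -011✓ -101✓ -111✓ 0-01✓ 0-10✓ 0-11✓ 00-0✓ 00-1✓ 000-✓ 001-✓ 01-1✓ 011-✓ 1-11✓ 101-✓ 11-1✓ 110-
Round 2: --11 -01- -1-1 0--1 0-1- 00--
PIs = {--11, -01-, -1-1, 0--1, 0-1-, 00--, 110-}
Coverage chart:
  m0: 00-- ←essential
  m1: 0--1,00--
  m2: -01-,0-1-,00--
  m3: --11,-01-,0--1,0-1-,00--
  m5: -1-1,0--1
  m6: 0-1- ←essential
  m7: --11,-1-1,0--1,0-1-
  m10: -01- ←essential
  m11: --11,-01-
  m12: 110- ←essential
  m13: -1-1,110-
  m15: --11,-1-1
Essential: -01-, 0-1-, 00--, 110-
Petrick residual → -1-1
Min cover (5 terms): b'c + bd + a'c + a'b' + abc'

5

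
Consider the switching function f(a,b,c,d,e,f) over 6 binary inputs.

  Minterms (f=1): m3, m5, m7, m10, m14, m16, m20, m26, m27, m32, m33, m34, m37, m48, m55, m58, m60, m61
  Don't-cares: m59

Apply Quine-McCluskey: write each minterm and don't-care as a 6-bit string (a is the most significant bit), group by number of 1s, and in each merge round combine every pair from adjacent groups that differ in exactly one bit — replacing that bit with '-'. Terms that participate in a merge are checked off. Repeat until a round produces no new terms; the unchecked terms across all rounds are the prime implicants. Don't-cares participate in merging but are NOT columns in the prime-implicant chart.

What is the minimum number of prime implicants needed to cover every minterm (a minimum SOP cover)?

10

Round 0: 000011✓ 000101✓ 000111✓ 001010✓ 001110✓ 010000✓ 010100✓ 011010✓ 011011✓ 100000✓ 100001✓ 100010✓ 100101✓ 110000✓ 110111 111010✓ 111011✓ 111100✓ 111101✓
Round 1: -00101 -10000 -11010✓ -11011✓ 0-1010 000-11 0001-1 001-10 010-00 01101-✓ 1-0000 100-01 1000-0 10000- 11101-✓ 11110-
Round 2: -1101-
PIs = {-00101, -10000, -1101-, 0-1010, 000-11, 0001-1, 001-10, 010-00, 1-0000, 100-01, 1000-0, 10000-, 110111, 11110-}
Coverage chart:
  m3: 000-11 ←essential
  m5: -00101,0001-1
  m7: 000-11,0001-1
  m10: 0-1010,001-10
  m14: 001-10 ←essential
  m16: -10000,010-00
  m20: 010-00 ←essential
  m26: -1101-,0-1010
  m27: -1101- ←essential
  m32: 1-0000,1000-0,10000-
  m33: 100-01,10000-
  m34: 1000-0 ←essential
  m37: -00101,100-01
  m48: -10000,1-0000
  m55: 110111 ←essential
  m58: -1101- ←essential
  m60: 11110- ←essential
  m61: 11110- ←essential
Essential: -1101-, 000-11, 001-10, 010-00, 1000-0, 110111, 11110-
Petrick residual → -00101, -10000, 100-01
Min cover (10 terms): b'c'de'f + bc'd'e'f' + bcd'e + a'b'c'ef + a'b'cef' + a'bc'e'f' + ab'c'e'f + ab'c'd'f' + abc'def + abcde'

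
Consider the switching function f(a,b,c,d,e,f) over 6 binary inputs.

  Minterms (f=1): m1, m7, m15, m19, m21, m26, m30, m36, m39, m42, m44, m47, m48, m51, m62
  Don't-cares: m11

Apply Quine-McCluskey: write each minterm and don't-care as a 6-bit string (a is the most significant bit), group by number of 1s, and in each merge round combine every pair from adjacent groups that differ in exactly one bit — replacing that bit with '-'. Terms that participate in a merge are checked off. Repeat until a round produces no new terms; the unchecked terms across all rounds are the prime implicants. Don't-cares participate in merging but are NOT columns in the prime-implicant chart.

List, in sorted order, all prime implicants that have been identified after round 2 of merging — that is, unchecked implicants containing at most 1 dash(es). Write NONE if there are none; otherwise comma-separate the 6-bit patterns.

-10011, -11110, 000001, 001-11, 010101, 011-10, 10-100, 101010, 110000

[col 0] 000001, 000111*, 001011*, 001111*, 010011*, 010101, 011010*, 011110*, 100100*, 100111*, 101010, 101100*, 101111*, 110000, 110011*, 111110*
[col 1] -00111*, -01111*, -10011, -11110, 00-111*, 001-11, 011-10, 10-100, 10-111*
[col 2] -0-111
Prime implicants: -0-111, -10011, -11110, 000001, 001-11, 010101, 011-10, 10-100, 101010, 110000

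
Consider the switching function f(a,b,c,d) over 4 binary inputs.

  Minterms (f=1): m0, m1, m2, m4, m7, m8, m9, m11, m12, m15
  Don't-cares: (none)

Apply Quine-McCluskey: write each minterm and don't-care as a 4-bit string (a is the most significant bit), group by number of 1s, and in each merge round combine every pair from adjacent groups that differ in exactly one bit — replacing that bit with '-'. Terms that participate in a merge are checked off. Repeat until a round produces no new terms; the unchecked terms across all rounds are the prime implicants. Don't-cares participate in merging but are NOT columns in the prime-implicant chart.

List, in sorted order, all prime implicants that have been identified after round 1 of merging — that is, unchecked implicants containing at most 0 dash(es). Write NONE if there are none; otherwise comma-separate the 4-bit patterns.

[col 0] 0000*, 0001*, 0010*, 0100*, 0111*, 1000*, 1001*, 1011*, 1100*, 1111*
[col 1] -000*, -001*, -100*, -111, 0-00*, 00-0, 000-*, 1-00*, 1-11, 10-1, 100-*
[col 2] --00, -00-
Prime implicants: --00, -00-, -111, 00-0, 1-11, 10-1

NONE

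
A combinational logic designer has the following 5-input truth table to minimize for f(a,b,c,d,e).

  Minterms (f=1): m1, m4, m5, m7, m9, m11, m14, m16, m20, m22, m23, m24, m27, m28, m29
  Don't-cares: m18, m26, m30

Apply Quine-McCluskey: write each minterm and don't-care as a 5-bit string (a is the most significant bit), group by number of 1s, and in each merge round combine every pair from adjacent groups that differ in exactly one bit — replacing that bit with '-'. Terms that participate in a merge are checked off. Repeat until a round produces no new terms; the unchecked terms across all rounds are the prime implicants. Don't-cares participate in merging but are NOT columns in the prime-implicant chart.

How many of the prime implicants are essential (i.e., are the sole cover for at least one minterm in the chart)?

3

Round 0: 00001✓ 00100✓ 00101✓ 00111✓ 01001✓ 01011✓ 01110✓ 10000✓ 10010✓ 10100✓ 10110✓ 10111✓ 11000✓ 11010✓ 11011✓ 11100✓ 11101✓ 11110✓
Round 1: -0100 -0111 -1011 -1110 0-001 00-01 001-1 0010- 010-1 1-000✓ 1-010✓ 1-100✓ 1-110✓ 10-00✓ 10-10✓ 100-0✓ 101-0✓ 1011- 11-00✓ 11-10✓ 110-0✓ 1101- 111-0✓ 1110-
Round 2: 1--00✓ 1--10✓ 1-0-0✓ 1-1-0✓ 10--0✓ 11--0✓
Round 3: 1---0
PIs = {-0100, -0111, -1011, -1110, 0-001, 00-01, 001-1, 0010-, 010-1, 1---0, 1011-, 1101-, 1110-}
Coverage chart:
  m1: 0-001,00-01
  m4: -0100,0010-
  m5: 00-01,001-1,0010-
  m7: -0111,001-1
  m9: 0-001,010-1
  m11: -1011,010-1
  m14: -1110 ←essential
  m16: 1---0 ←essential
  m20: -0100,1---0
  m22: 1---0,1011-
  m23: -0111,1011-
  m24: 1---0 ←essential
  m27: -1011,1101-
  m28: 1---0,1110-
  m29: 1110- ←essential
Essential: -1110, 1---0, 1110-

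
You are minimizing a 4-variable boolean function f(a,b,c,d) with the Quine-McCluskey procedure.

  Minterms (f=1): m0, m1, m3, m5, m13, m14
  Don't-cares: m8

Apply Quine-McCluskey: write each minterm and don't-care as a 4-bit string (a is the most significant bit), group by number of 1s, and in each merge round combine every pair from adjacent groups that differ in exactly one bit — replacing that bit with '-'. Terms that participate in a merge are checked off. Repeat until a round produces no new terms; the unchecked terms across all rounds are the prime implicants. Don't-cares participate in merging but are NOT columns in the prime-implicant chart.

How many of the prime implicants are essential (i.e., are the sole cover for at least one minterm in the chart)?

3

Round 0: 0000✓ 0001✓ 0011✓ 0101✓ 1000✓ 1101✓ 1110
Round 1: -000 -101 0-01 00-1 000-
PIs = {-000, -101, 0-01, 00-1, 000-, 1110}
Coverage chart:
  m0: -000,000-
  m1: 0-01,00-1,000-
  m3: 00-1 ←essential
  m5: -101,0-01
  m13: -101 ←essential
  m14: 1110 ←essential
Essential: -101, 00-1, 1110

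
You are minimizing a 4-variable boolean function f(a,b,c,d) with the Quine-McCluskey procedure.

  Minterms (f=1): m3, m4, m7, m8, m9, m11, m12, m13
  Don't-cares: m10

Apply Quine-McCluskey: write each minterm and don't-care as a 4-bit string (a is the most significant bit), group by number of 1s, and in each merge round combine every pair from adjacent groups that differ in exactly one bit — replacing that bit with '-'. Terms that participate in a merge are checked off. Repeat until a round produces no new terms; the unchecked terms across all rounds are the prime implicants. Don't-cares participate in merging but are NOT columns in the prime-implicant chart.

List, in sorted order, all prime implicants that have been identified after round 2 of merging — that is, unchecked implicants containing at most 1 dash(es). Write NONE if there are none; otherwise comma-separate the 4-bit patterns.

Round 0: 0011✓ 0100✓ 0111✓ 1000✓ 1001✓ 1010✓ 1011✓ 1100✓ 1101✓
Round 1: -011 -100 0-11 1-00✓ 1-01✓ 10-0✓ 10-1✓ 100-✓ 101-✓ 110-✓
Round 2: 1-0- 10--
PIs = {-011, -100, 0-11, 1-0-, 10--}

-011, -100, 0-11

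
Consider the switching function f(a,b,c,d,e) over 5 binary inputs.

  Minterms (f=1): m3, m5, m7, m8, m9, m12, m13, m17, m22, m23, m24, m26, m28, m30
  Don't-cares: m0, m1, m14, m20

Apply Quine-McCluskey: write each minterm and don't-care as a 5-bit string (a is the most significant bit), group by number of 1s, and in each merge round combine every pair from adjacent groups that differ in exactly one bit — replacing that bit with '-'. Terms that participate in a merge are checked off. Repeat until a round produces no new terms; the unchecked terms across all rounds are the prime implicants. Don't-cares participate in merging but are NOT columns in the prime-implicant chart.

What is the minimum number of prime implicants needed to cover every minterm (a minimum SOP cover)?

[col 0] 00000*, 00001*, 00011*, 00101*, 00111*, 01000*, 01001*, 01100*, 01101*, 01110*, 10001*, 10100*, 10110*, 10111*, 11000*, 11010*, 11100*, 11110*
[col 1] -0001, -0111, -1000*, -1100*, -1110*, 0-000*, 0-001*, 0-101*, 00-01*, 00-11*, 000-1*, 0000-*, 001-1*, 01-00*, 01-01*, 0100-*, 011-0*, 0110-*, 1-100*, 1-110*, 101-0*, 1011-, 11-00*, 11-10*, 110-0*, 111-0*
[col 2] -1-00, -11-0, 0--01, 0-00-, 00--1, 01-0-, 1-1-0, 11--0
Prime implicants: -0001, -0111, -1-00, -11-0, 0--01, 0-00-, 00--1, 01-0-, 1-1-0, 1011-, 11--0
PI chart (minterm → PIs covering it):
  3 | 00--1  (sole → essential)
  5 | 0--01,00--1
  7 | -0111,00--1
  8 | -1-00,0-00-,01-0-
  9 | 0--01,0-00-,01-0-
  12 | -1-00,-11-0,01-0-
  13 | 0--01,01-0-
  17 | -0001  (sole → essential)
  22 | 1-1-0,1011-
  23 | -0111,1011-
  24 | -1-00,11--0
  26 | 11--0  (sole → essential)
  28 | -1-00,-11-0,1-1-0,11--0
  30 | -11-0,1-1-0,11--0
Essential prime implicants: -0001, 00--1, 11--0
Petrick residual → 01-0-, 1011-
Minimum SOP uses 5 PIs: b'c'd'e + a'b'e + a'bd' + ab'cd + abe'

5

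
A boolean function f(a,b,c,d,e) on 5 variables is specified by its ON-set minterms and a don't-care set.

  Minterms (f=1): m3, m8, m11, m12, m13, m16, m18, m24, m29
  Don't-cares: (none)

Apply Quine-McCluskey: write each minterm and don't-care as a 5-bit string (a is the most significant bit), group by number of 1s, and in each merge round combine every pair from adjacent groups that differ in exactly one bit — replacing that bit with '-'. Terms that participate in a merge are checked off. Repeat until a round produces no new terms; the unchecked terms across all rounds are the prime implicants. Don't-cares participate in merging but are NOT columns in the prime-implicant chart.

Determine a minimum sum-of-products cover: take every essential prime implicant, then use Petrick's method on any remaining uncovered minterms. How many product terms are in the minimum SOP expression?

[col 0] 00011*, 01000*, 01011*, 01100*, 01101*, 10000*, 10010*, 11000*, 11101*
[col 1] -1000, -1101, 0-011, 01-00, 0110-, 1-000, 100-0
Prime implicants: -1000, -1101, 0-011, 01-00, 0110-, 1-000, 100-0
PI chart (minterm → PIs covering it):
  3 | 0-011  (sole → essential)
  8 | -1000,01-00
  11 | 0-011  (sole → essential)
  12 | 01-00,0110-
  13 | -1101,0110-
  16 | 1-000,100-0
  18 | 100-0  (sole → essential)
  24 | -1000,1-000
  29 | -1101  (sole → essential)
Essential prime implicants: -1101, 0-011, 100-0
Petrick residual → -1000, 01-00
Minimum SOP uses 5 PIs: bc'd'e' + bcd'e + a'c'de + a'bd'e' + ab'c'e'

5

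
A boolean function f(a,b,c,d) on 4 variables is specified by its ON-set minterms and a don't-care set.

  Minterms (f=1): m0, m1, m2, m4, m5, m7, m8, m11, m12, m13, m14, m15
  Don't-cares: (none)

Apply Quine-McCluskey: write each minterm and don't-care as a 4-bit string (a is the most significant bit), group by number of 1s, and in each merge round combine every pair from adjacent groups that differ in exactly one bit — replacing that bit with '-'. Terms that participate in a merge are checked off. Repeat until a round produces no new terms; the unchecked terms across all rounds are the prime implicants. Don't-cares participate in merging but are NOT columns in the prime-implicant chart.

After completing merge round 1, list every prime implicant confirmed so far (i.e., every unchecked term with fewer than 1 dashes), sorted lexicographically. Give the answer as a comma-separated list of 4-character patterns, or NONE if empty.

NONE

Round 0: 0000✓ 0001✓ 0010✓ 0100✓ 0101✓ 0111✓ 1000✓ 1011✓ 1100✓ 1101✓ 1110✓ 1111✓
Round 1: -000✓ -100✓ -101✓ -111✓ 0-00✓ 0-01✓ 00-0 000-✓ 01-1✓ 010-✓ 1-00✓ 1-11 11-0✓ 11-1✓ 110-✓ 111-✓
Round 2: --00 -1-1 -10- 0-0- 11--
PIs = {--00, -1-1, -10-, 0-0-, 00-0, 1-11, 11--}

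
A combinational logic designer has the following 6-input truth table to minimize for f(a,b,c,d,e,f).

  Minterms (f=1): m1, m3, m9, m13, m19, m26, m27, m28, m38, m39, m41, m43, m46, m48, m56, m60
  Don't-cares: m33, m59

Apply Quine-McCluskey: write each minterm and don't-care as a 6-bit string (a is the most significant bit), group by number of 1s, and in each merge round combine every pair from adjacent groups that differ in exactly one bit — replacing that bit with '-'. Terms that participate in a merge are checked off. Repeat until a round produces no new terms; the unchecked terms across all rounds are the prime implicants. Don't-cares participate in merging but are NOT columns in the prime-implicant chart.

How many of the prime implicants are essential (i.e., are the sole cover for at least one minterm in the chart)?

Round 0: 000001✓ 000011✓ 001001✓ 001101✓ 010011✓ 011010✓ 011011✓ 011100✓ 100001✓ 100110✓ 100111✓ 101001✓ 101011✓ 101110✓ 110000✓ 111000✓ 111011✓ 111100✓
Round 1: -00001✓ -01001✓ -11011 -11100 0-0011 00-001✓ 0000-1 001-01 01-011 01101- 1-1011 10-001✓ 10-110 10011- 1010-1 11-000 111-00
Round 2: -0-001
PIs = {-0-001, -11011, -11100, 0-0011, 0000-1, 001-01, 01-011, 01101-, 1-1011, 10-110, 10011-, 1010-1, 11-000, 111-00}
Coverage chart:
  m1: -0-001,0000-1
  m3: 0-0011,0000-1
  m9: -0-001,001-01
  m13: 001-01 ←essential
  m19: 0-0011,01-011
  m26: 01101- ←essential
  m27: -11011,01-011,01101-
  m28: -11100 ←essential
  m38: 10-110,10011-
  m39: 10011- ←essential
  m41: -0-001,1010-1
  m43: 1-1011,1010-1
  m46: 10-110 ←essential
  m48: 11-000 ←essential
  m56: 11-000,111-00
  m60: -11100,111-00
Essential: -11100, 001-01, 01101-, 10-110, 10011-, 11-000

6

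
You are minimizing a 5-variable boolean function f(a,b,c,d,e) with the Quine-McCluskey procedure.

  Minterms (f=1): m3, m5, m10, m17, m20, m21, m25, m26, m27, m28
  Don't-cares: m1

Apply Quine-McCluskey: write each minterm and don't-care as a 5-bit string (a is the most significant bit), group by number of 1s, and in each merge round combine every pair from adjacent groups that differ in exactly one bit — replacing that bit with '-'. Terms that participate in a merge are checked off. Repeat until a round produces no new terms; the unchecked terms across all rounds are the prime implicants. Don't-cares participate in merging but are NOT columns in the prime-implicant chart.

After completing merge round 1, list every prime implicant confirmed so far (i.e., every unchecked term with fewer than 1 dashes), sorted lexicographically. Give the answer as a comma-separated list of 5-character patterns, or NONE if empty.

NONE

Round 0: 00001✓ 00011✓ 00101✓ 01010✓ 10001✓ 10100✓ 10101✓ 11001✓ 11010✓ 11011✓ 11100✓
Round 1: -0001✓ -0101✓ -1010 00-01✓ 000-1 1-001 1-100 10-01✓ 1010- 110-1 1101-
Round 2: -0-01
PIs = {-0-01, -1010, 000-1, 1-001, 1-100, 1010-, 110-1, 1101-}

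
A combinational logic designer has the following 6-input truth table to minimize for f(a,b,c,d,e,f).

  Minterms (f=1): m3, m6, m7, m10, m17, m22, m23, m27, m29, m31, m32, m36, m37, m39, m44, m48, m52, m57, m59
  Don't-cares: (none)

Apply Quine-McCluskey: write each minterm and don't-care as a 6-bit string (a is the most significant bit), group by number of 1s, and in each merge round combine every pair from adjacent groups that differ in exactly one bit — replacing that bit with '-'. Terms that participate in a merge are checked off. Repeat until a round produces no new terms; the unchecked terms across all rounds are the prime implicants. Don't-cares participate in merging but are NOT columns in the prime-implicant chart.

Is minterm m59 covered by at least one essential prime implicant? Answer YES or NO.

YES

size-2^0 implicants → 000011(✓)  000110(✓)  000111(✓)  001010  010001  010110(✓)  010111(✓)  011011(✓)  011101(✓)  011111(✓)  100000(✓)  100100(✓)  100101(✓)  100111(✓)  101100(✓)  110000(✓)  110100(✓)  111001(✓)  111011(✓)
size-2^1 implicants → -00111  -11011  0-0110(✓)  0-0111(✓)  000-11  00011-(✓)  01-111  01011-(✓)  011-11  0111-1  1-0000(✓)  1-0100(✓)  10-100  100-00(✓)  1001-1  10010-  110-00(✓)  1110-1
size-2^2 implicants → 0-011-  1-0-00
Unchecked terms (primes): -00111, -11011, 0-011-, 000-11, 001010, 01-111, 010001, 011-11, 0111-1, 1-0-00, 10-100, 1001-1, 10010-, 1110-1
Minterm coverage:
  m3 ⊆ 000-11 [E]
  m6 ⊆ 0-011- [E]
  m7 ⊆ -00111,0-011-,000-11
  m10 ⊆ 001010 [E]
  m17 ⊆ 010001 [E]
  m22 ⊆ 0-011- [E]
  m23 ⊆ 0-011-,01-111
  m27 ⊆ -11011,011-11
  m29 ⊆ 0111-1 [E]
  m31 ⊆ 01-111,011-11,0111-1
  m32 ⊆ 1-0-00 [E]
  m36 ⊆ 1-0-00,10-100,10010-
  m37 ⊆ 1001-1,10010-
  m39 ⊆ -00111,1001-1
  m44 ⊆ 10-100 [E]
  m48 ⊆ 1-0-00 [E]
  m52 ⊆ 1-0-00 [E]
  m57 ⊆ 1110-1 [E]
  m59 ⊆ -11011,1110-1
E = {0-011-, 000-11, 001010, 010001, 0111-1, 1-0-00, 10-100, 1110-1}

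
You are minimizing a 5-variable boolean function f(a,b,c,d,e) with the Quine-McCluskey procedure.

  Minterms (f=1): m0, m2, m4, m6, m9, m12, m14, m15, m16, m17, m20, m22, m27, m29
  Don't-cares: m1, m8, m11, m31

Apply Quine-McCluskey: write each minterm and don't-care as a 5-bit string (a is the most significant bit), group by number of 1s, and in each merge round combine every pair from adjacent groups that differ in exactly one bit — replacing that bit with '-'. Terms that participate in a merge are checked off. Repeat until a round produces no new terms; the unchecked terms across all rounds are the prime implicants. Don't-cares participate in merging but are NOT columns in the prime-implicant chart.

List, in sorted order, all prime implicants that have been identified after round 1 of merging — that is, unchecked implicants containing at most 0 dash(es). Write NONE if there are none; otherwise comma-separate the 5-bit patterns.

[col 0] 00000*, 00001*, 00010*, 00100*, 00110*, 01000*, 01001*, 01011*, 01100*, 01110*, 01111*, 10000*, 10001*, 10100*, 10110*, 11011*, 11101*, 11111*
[col 1] -0000*, -0001*, -0100*, -0110*, -1011*, -1111*, 0-000*, 0-001*, 0-100*, 0-110*, 00-00*, 00-10*, 000-0*, 0000-*, 001-0*, 01-00*, 01-11*, 010-1, 0100-*, 011-0*, 0111-, 10-00*, 1000-*, 101-0*, 11-11*, 111-1
[col 2] -0-00, -000-, -01-0, -1-11, 0--00, 0-00-, 0-1-0, 00--0
Prime implicants: -0-00, -000-, -01-0, -1-11, 0--00, 0-00-, 0-1-0, 00--0, 010-1, 0111-, 111-1

NONE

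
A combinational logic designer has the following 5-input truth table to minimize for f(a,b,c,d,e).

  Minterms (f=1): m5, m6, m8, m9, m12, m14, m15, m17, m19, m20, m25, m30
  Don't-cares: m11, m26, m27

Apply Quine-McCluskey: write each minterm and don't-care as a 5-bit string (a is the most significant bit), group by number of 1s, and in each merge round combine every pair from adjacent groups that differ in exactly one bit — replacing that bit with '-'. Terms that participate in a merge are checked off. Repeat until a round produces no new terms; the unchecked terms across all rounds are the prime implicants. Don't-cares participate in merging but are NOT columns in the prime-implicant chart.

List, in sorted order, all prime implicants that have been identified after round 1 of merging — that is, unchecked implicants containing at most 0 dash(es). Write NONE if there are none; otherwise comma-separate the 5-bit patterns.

Round 0: 00101 00110✓ 01000✓ 01001✓ 01011✓ 01100✓ 01110✓ 01111✓ 10001✓ 10011✓ 10100 11001✓ 11010✓ 11011✓ 11110✓
Round 1: -1001✓ -1011✓ -1110 0-110 01-00 01-11 010-1✓ 0100- 011-0 0111- 1-001✓ 1-011✓ 100-1✓ 11-10 110-1✓ 1101-
Round 2: -10-1 1-0-1
PIs = {-10-1, -1110, 0-110, 00101, 01-00, 01-11, 0100-, 011-0, 0111-, 1-0-1, 10100, 11-10, 1101-}

00101, 10100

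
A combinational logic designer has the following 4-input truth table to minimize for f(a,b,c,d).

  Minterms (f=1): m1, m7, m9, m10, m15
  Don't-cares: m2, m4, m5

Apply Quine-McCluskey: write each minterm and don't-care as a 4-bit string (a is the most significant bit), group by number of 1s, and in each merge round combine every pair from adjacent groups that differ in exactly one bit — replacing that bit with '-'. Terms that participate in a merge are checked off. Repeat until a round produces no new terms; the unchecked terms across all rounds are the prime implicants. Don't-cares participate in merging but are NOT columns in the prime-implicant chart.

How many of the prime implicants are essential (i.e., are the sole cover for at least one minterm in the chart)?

[col 0] 0001*, 0010*, 0100*, 0101*, 0111*, 1001*, 1010*, 1111*
[col 1] -001, -010, -111, 0-01, 01-1, 010-
Prime implicants: -001, -010, -111, 0-01, 01-1, 010-
PI chart (minterm → PIs covering it):
  1 | -001,0-01
  7 | -111,01-1
  9 | -001  (sole → essential)
  10 | -010  (sole → essential)
  15 | -111  (sole → essential)
Essential prime implicants: -001, -010, -111

3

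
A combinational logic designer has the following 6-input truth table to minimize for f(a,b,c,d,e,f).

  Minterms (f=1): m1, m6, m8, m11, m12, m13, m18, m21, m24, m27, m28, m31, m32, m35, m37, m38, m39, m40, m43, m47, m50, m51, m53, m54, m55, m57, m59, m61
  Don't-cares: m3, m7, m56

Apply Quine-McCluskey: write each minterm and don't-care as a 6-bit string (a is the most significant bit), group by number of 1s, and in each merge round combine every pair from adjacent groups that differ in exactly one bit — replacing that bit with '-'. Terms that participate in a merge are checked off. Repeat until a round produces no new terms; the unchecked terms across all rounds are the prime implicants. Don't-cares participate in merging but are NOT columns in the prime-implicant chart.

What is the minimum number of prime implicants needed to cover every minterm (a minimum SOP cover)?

[col 0] 000001*, 000011*, 000110*, 000111*, 001000*, 001011*, 001100*, 001101*, 010010*, 010101*, 011000*, 011011*, 011100*, 011111*, 100000*, 100011*, 100101*, 100110*, 100111*, 101000*, 101011*, 101111*, 110010*, 110011*, 110101*, 110110*, 110111*, 111000*, 111001*, 111011*, 111101*
[col 1] -00011*, -00110*, -00111*, -01000*, -01011*, -10010, -10101, -11000*, -11011*, 0-1000*, 0-1011*, 0-1100*, 00-011*, 000-11*, 0000-1, 00011-*, 001-00*, 00110-, 011-00*, 011-11, 1-0011*, 1-0101*, 1-0110*, 1-0111*, 1-1000*, 1-1011*, 10-000, 10-011*, 10-111*, 100-11*, 1001-1*, 10011-*, 101-11*, 11-011*, 11-101, 110-10*, 110-11*, 11001-*, 1101-1*, 11011-*, 111-01, 1110-1, 11100-
[col 2] --1000, --1011, -0-011, -00-11, -0011-, 0-1-00, 1--011, 1-0-11, 1-01-1, 1-011-, 10--11, 110-1-
Prime implicants: --1000, --1011, -0-011, -00-11, -0011-, -10010, -10101, 0-1-00, 0000-1, 00110-, 011-11, 1--011, 1-0-11, 1-01-1, 1-011-, 10--11, 10-000, 11-101, 110-1-, 111-01, 1110-1, 11100-
PI chart (minterm → PIs covering it):
  1 | 0000-1  (sole → essential)
  6 | -0011-  (sole → essential)
  8 | --1000,0-1-00
  11 | --1011,-0-011
  12 | 0-1-00,00110-
  13 | 00110-  (sole → essential)
  18 | -10010  (sole → essential)
  21 | -10101  (sole → essential)
  24 | --1000,0-1-00
  27 | --1011,011-11
  28 | 0-1-00  (sole → essential)
  31 | 011-11  (sole → essential)
  32 | 10-000  (sole → essential)
  35 | -0-011,-00-11,1--011,1-0-11,10--11
  37 | 1-01-1  (sole → essential)
  38 | -0011-,1-011-
  39 | -00-11,-0011-,1-0-11,1-01-1,1-011-,10--11
  40 | --1000,10-000
  43 | --1011,-0-011,1--011,10--11
  47 | 10--11  (sole → essential)
  50 | -10010,110-1-
  51 | 1--011,1-0-11,110-1-
  53 | -10101,1-01-1,11-101
  54 | 1-011-,110-1-
  55 | 1-0-11,1-01-1,1-011-,110-1-
  57 | 111-01,1110-1,11100-
  59 | --1011,1--011,1110-1
  61 | 11-101,111-01
Essential prime implicants: -0011-, -10010, -10101, 0-1-00, 0000-1, 00110-, 011-11, 1-01-1, 10--11, 10-000
Petrick residual → --1011, 110-1-, 111-01
Minimum SOP uses 13 PIs: cd'ef + b'c'de + bc'd'ef' + bc'de'f + a'ce'f' + a'b'c'd'f + a'b'cde' + a'bcef + ac'df + ab'ef + ab'd'e'f' + abc'e + abce'f

13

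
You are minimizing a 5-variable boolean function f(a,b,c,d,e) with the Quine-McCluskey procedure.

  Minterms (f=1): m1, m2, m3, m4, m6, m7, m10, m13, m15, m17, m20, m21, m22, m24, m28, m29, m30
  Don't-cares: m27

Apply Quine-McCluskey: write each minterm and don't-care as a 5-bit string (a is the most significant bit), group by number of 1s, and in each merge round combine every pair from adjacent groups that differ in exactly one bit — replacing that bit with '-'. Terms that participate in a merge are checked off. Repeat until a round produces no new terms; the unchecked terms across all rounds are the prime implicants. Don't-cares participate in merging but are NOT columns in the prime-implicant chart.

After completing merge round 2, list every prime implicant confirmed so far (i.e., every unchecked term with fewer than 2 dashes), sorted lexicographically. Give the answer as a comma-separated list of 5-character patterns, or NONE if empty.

size-2^0 implicants → 00001(✓)  00010(✓)  00011(✓)  00100(✓)  00110(✓)  00111(✓)  01010(✓)  01101(✓)  01111(✓)  10001(✓)  10100(✓)  10101(✓)  10110(✓)  11000(✓)  11011  11100(✓)  11101(✓)  11110(✓)
size-2^1 implicants → -0001  -0100(✓)  -0110(✓)  -1101  0-010  0-111  00-10(✓)  00-11(✓)  000-1  0001-(✓)  001-0(✓)  0011-(✓)  011-1  1-100(✓)  1-101(✓)  1-110(✓)  10-01  101-0(✓)  1010-(✓)  11-00  111-0(✓)  1110-(✓)
size-2^2 implicants → -01-0  00-1-  1-1-0  1-10-
Unchecked terms (primes): -0001, -01-0, -1101, 0-010, 0-111, 00-1-, 000-1, 011-1, 1-1-0, 1-10-, 10-01, 11-00, 11011

-0001, -1101, 0-010, 0-111, 000-1, 011-1, 10-01, 11-00, 11011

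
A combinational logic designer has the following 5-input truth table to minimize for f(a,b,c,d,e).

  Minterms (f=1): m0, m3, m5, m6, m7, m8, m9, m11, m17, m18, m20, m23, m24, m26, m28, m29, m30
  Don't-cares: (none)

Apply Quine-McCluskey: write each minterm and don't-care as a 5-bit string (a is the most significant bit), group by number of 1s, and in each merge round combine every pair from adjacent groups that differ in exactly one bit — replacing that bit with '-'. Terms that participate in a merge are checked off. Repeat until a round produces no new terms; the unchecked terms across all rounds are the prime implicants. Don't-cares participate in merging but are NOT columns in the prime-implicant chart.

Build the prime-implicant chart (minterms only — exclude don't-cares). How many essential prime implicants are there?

Round 0: 00000✓ 00011✓ 00101✓ 00110✓ 00111✓ 01000✓ 01001✓ 01011✓ 10001 10010✓ 10100✓ 10111✓ 11000✓ 11010✓ 11100✓ 11101✓ 11110✓
Round 1: -0111 -1000 0-000 0-011 00-11 001-1 0011- 010-1 0100- 1-010 1-100 11-00✓ 11-10✓ 110-0✓ 111-0✓ 1110-
Round 2: 11--0
PIs = {-0111, -1000, 0-000, 0-011, 00-11, 001-1, 0011-, 010-1, 0100-, 1-010, 1-100, 10001, 11--0, 1110-}
Coverage chart:
  m0: 0-000 ←essential
  m3: 0-011,00-11
  m5: 001-1 ←essential
  m6: 0011- ←essential
  m7: -0111,00-11,001-1,0011-
  m8: -1000,0-000,0100-
  m9: 010-1,0100-
  m11: 0-011,010-1
  m17: 10001 ←essential
  m18: 1-010 ←essential
  m20: 1-100 ←essential
  m23: -0111 ←essential
  m24: -1000,11--0
  m26: 1-010,11--0
  m28: 1-100,11--0,1110-
  m29: 1110- ←essential
  m30: 11--0 ←essential
Essential: -0111, 0-000, 001-1, 0011-, 1-010, 1-100, 10001, 11--0, 1110-

9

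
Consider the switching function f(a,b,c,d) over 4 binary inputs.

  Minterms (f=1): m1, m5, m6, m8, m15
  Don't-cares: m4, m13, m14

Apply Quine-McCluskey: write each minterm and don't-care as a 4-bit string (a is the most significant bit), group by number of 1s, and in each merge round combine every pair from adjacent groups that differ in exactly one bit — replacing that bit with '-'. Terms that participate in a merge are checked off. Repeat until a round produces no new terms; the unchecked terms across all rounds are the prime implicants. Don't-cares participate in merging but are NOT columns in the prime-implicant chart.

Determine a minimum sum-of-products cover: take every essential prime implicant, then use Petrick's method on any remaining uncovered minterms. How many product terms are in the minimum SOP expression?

4

Round 0: 0001✓ 0100✓ 0101✓ 0110✓ 1000 1101✓ 1110✓ 1111✓
Round 1: -101 -110 0-01 01-0 010- 11-1 111-
PIs = {-101, -110, 0-01, 01-0, 010-, 1000, 11-1, 111-}
Coverage chart:
  m1: 0-01 ←essential
  m5: -101,0-01,010-
  m6: -110,01-0
  m8: 1000 ←essential
  m15: 11-1,111-
Essential: 0-01, 1000
Petrick residual → -110, 11-1
Min cover (4 terms): bcd' + a'c'd + ab'c'd' + abd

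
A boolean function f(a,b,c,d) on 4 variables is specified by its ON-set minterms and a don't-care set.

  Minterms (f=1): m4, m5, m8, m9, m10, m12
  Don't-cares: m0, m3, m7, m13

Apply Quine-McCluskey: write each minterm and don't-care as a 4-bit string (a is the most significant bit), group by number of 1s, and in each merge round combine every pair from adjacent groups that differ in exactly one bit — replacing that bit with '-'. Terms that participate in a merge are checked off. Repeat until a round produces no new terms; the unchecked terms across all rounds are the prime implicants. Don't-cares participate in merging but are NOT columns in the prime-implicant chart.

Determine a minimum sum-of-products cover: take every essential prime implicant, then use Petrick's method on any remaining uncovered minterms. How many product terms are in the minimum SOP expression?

[col 0] 0000*, 0011*, 0100*, 0101*, 0111*, 1000*, 1001*, 1010*, 1100*, 1101*
[col 1] -000*, -100*, -101*, 0-00*, 0-11, 01-1, 010-*, 1-00*, 1-01*, 10-0, 100-*, 110-*
[col 2] --00, -10-, 1-0-
Prime implicants: --00, -10-, 0-11, 01-1, 1-0-, 10-0
PI chart (minterm → PIs covering it):
  4 | --00,-10-
  5 | -10-,01-1
  8 | --00,1-0-,10-0
  9 | 1-0-  (sole → essential)
  10 | 10-0  (sole → essential)
  12 | --00,-10-,1-0-
Essential prime implicants: 1-0-, 10-0
Petrick residual → -10-
Minimum SOP uses 3 PIs: bc' + ac' + ab'd'

3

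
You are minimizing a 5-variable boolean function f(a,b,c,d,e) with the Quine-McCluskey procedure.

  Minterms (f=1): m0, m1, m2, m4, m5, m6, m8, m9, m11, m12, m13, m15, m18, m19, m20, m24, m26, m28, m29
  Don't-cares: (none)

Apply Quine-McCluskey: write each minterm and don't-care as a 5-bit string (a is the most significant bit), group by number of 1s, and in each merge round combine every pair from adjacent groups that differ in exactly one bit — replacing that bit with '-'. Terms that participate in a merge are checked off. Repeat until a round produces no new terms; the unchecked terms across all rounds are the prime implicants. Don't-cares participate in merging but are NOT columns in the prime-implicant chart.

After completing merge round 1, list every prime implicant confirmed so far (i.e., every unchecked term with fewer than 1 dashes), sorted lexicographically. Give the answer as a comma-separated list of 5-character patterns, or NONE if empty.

NONE

[col 0] 00000*, 00001*, 00010*, 00100*, 00101*, 00110*, 01000*, 01001*, 01011*, 01100*, 01101*, 01111*, 10010*, 10011*, 10100*, 11000*, 11010*, 11100*, 11101*
[col 1] -0010, -0100*, -1000*, -1100*, -1101*, 0-000*, 0-001*, 0-100*, 0-101*, 00-00*, 00-01*, 00-10*, 000-0*, 0000-*, 001-0*, 0010-*, 01-00*, 01-01*, 01-11*, 010-1*, 0100-*, 011-1*, 0110-*, 1-010, 1-100*, 1001-, 11-00*, 110-0, 1110-*
[col 2] --100, -1-00, -110-, 0--00*, 0--01*, 0-00-*, 0-10-*, 00--0, 00-0-*, 01--1, 01-0-*
[col 3] 0--0-
Prime implicants: --100, -0010, -1-00, -110-, 0--0-, 00--0, 01--1, 1-010, 1001-, 110-0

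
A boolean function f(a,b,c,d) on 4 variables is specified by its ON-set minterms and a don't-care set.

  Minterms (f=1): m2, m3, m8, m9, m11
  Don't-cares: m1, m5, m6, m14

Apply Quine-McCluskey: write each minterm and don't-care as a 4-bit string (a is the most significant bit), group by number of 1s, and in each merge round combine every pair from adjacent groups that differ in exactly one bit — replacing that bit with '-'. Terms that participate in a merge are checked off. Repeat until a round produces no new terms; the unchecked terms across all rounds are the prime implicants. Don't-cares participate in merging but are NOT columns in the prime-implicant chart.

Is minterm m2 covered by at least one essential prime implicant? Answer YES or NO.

NO

[col 0] 0001*, 0010*, 0011*, 0101*, 0110*, 1000*, 1001*, 1011*, 1110*
[col 1] -001*, -011*, -110, 0-01, 0-10, 00-1*, 001-, 10-1*, 100-
[col 2] -0-1
Prime implicants: -0-1, -110, 0-01, 0-10, 001-, 100-
PI chart (minterm → PIs covering it):
  2 | 0-10,001-
  3 | -0-1,001-
  8 | 100-  (sole → essential)
  9 | -0-1,100-
  11 | -0-1  (sole → essential)
Essential prime implicants: -0-1, 100-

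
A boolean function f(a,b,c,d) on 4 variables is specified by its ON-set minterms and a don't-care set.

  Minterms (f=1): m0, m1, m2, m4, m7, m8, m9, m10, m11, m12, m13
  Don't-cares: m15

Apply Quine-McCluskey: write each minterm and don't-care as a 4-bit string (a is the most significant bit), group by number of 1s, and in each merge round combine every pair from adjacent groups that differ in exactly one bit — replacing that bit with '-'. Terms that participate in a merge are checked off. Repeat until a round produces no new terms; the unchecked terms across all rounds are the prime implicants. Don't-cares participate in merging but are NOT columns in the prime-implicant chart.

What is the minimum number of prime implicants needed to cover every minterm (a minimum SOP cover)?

size-2^0 implicants → 0000(✓)  0001(✓)  0010(✓)  0100(✓)  0111(✓)  1000(✓)  1001(✓)  1010(✓)  1011(✓)  1100(✓)  1101(✓)  1111(✓)
size-2^1 implicants → -000(✓)  -001(✓)  -010(✓)  -100(✓)  -111  0-00(✓)  00-0(✓)  000-(✓)  1-00(✓)  1-01(✓)  1-11(✓)  10-0(✓)  10-1(✓)  100-(✓)  101-(✓)  11-1(✓)  110-(✓)
size-2^2 implicants → --00  -0-0  -00-  1--1  1-0-  10--
Unchecked terms (primes): --00, -0-0, -00-, -111, 1--1, 1-0-, 10--
Minterm coverage:
  m0 ⊆ --00,-0-0,-00-
  m1 ⊆ -00- [E]
  m2 ⊆ -0-0 [E]
  m4 ⊆ --00 [E]
  m7 ⊆ -111 [E]
  m8 ⊆ --00,-0-0,-00-,1-0-,10--
  m9 ⊆ -00-,1--1,1-0-,10--
  m10 ⊆ -0-0,10--
  m11 ⊆ 1--1,10--
  m12 ⊆ --00,1-0-
  m13 ⊆ 1--1,1-0-
E = {--00, -0-0, -00-, -111}
Petrick residual → 1--1
Cover = c'd' + b'd' + b'c' + bcd + ad  |cover|=5

5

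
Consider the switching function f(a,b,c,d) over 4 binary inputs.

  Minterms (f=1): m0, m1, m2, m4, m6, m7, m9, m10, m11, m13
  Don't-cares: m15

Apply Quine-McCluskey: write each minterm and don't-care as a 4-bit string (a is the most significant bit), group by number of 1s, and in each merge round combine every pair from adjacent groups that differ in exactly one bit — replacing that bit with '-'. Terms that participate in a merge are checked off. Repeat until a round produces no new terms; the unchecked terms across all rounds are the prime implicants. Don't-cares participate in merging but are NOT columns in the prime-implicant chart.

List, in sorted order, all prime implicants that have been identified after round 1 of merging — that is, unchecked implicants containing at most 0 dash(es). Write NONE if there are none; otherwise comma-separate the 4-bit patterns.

NONE

Round 0: 0000✓ 0001✓ 0010✓ 0100✓ 0110✓ 0111✓ 1001✓ 1010✓ 1011✓ 1101✓ 1111✓
Round 1: -001 -010 -111 0-00✓ 0-10✓ 00-0✓ 000- 01-0✓ 011- 1-01✓ 1-11✓ 10-1✓ 101- 11-1✓
Round 2: 0--0 1--1
PIs = {-001, -010, -111, 0--0, 000-, 011-, 1--1, 101-}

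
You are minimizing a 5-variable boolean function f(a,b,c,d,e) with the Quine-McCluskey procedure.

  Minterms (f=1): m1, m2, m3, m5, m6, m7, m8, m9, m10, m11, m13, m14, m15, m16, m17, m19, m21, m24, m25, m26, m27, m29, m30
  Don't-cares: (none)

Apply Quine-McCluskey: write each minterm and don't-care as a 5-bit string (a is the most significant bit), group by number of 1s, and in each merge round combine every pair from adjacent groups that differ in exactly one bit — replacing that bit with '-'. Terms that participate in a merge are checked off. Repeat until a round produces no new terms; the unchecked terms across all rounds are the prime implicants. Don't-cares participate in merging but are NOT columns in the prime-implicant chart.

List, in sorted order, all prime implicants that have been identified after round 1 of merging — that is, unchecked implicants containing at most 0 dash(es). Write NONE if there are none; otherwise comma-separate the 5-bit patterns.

NONE

Round 0: 00001✓ 00010✓ 00011✓ 00101✓ 00110✓ 00111✓ 01000✓ 01001✓ 01010✓ 01011✓ 01101✓ 01110✓ 01111✓ 10000✓ 10001✓ 10011✓ 10101✓ 11000✓ 11001✓ 11010✓ 11011✓ 11101✓ 11110✓
Round 1: -0001✓ -0011✓ -0101✓ -1000✓ -1001✓ -1010✓ -1011✓ -1101✓ -1110✓ 0-001✓ 0-010✓ 0-011✓ 0-101✓ 0-110✓ 0-111✓ 00-01✓ 00-10✓ 00-11✓ 000-1✓ 0001-✓ 001-1✓ 0011-✓ 01-01✓ 01-10✓ 01-11✓ 010-0✓ 010-1✓ 0100-✓ 0101-✓ 011-1✓ 0111-✓ 1-000✓ 1-001✓ 1-011✓ 1-101✓ 10-01✓ 100-1✓ 1000-✓ 11-01✓ 11-10✓ 110-0✓ 110-1✓ 1100-✓ 1101-✓
Round 2: --001✓ --011✓ --101✓ -0-01✓ -00-1✓ -1-01✓ -1-10 -10-0✓ -10-1✓ -100-✓ -101-✓ 0--01✓ 0--10✓ 0--11✓ 0-0-1✓ 0-01-✓ 0-1-1✓ 0-11-✓ 00--1✓ 00-1-✓ 01--1✓ 01-1-✓ 010--✓ 1--01✓ 1-0-1✓ 1-00- 110--✓
Round 3: ---01 --0-1 -10-- 0---1 0--1-
PIs = {---01, --0-1, -1-10, -10--, 0---1, 0--1-, 1-00-}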